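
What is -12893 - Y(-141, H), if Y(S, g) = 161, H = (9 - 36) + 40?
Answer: -13054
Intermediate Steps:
H = 13 (H = -27 + 40 = 13)
-12893 - Y(-141, H) = -12893 - 1*161 = -12893 - 161 = -13054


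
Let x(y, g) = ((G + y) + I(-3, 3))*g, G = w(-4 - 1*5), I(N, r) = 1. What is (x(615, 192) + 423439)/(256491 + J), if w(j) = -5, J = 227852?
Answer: 540751/484343 ≈ 1.1165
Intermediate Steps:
G = -5
x(y, g) = g*(-4 + y) (x(y, g) = ((-5 + y) + 1)*g = (-4 + y)*g = g*(-4 + y))
(x(615, 192) + 423439)/(256491 + J) = (192*(-4 + 615) + 423439)/(256491 + 227852) = (192*611 + 423439)/484343 = (117312 + 423439)*(1/484343) = 540751*(1/484343) = 540751/484343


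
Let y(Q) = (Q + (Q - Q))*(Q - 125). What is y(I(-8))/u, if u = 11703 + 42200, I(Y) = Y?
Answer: 56/2837 ≈ 0.019739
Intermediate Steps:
y(Q) = Q*(-125 + Q) (y(Q) = (Q + 0)*(-125 + Q) = Q*(-125 + Q))
u = 53903
y(I(-8))/u = -8*(-125 - 8)/53903 = -8*(-133)*(1/53903) = 1064*(1/53903) = 56/2837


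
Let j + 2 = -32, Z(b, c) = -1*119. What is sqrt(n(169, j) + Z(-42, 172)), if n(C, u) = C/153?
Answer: I*sqrt(306646)/51 ≈ 10.858*I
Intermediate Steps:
Z(b, c) = -119
j = -34 (j = -2 - 32 = -34)
n(C, u) = C/153 (n(C, u) = C*(1/153) = C/153)
sqrt(n(169, j) + Z(-42, 172)) = sqrt((1/153)*169 - 119) = sqrt(169/153 - 119) = sqrt(-18038/153) = I*sqrt(306646)/51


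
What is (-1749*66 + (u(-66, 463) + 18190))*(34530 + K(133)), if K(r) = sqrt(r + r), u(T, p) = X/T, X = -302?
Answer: -36934450510/11 - 3208901*sqrt(266)/33 ≈ -3.3593e+9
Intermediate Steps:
u(T, p) = -302/T
K(r) = sqrt(2)*sqrt(r) (K(r) = sqrt(2*r) = sqrt(2)*sqrt(r))
(-1749*66 + (u(-66, 463) + 18190))*(34530 + K(133)) = (-1749*66 + (-302/(-66) + 18190))*(34530 + sqrt(2)*sqrt(133)) = (-115434 + (-302*(-1/66) + 18190))*(34530 + sqrt(266)) = (-115434 + (151/33 + 18190))*(34530 + sqrt(266)) = (-115434 + 600421/33)*(34530 + sqrt(266)) = -3208901*(34530 + sqrt(266))/33 = -36934450510/11 - 3208901*sqrt(266)/33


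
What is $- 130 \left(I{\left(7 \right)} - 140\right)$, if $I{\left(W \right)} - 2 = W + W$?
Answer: $16120$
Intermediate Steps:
$I{\left(W \right)} = 2 + 2 W$ ($I{\left(W \right)} = 2 + \left(W + W\right) = 2 + 2 W$)
$- 130 \left(I{\left(7 \right)} - 140\right) = - 130 \left(\left(2 + 2 \cdot 7\right) - 140\right) = - 130 \left(\left(2 + 14\right) - 140\right) = - 130 \left(16 - 140\right) = \left(-130\right) \left(-124\right) = 16120$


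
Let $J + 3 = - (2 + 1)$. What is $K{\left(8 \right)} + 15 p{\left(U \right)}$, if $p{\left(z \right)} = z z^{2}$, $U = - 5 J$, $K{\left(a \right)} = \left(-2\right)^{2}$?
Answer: $405004$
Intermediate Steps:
$J = -6$ ($J = -3 - \left(2 + 1\right) = -3 - 3 = -6$)
$K{\left(a \right)} = 4$
$U = 30$ ($U = \left(-5\right) \left(-6\right) = 30$)
$p{\left(z \right)} = z^{3}$
$K{\left(8 \right)} + 15 p{\left(U \right)} = 4 + 15 \cdot 30^{3} = 4 + 15 \cdot 27000 = 4 + 405000 = 405004$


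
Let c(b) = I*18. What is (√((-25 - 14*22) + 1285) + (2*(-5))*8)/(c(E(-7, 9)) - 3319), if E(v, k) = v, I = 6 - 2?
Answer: 80/3247 - 2*√238/3247 ≈ 0.015136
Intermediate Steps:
I = 4
c(b) = 72 (c(b) = 4*18 = 72)
(√((-25 - 14*22) + 1285) + (2*(-5))*8)/(c(E(-7, 9)) - 3319) = (√((-25 - 14*22) + 1285) + (2*(-5))*8)/(72 - 3319) = (√((-25 - 308) + 1285) - 10*8)/(-3247) = (√(-333 + 1285) - 80)*(-1/3247) = (√952 - 80)*(-1/3247) = (2*√238 - 80)*(-1/3247) = (-80 + 2*√238)*(-1/3247) = 80/3247 - 2*√238/3247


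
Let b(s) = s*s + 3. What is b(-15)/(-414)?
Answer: -38/69 ≈ -0.55072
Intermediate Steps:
b(s) = 3 + s² (b(s) = s² + 3 = 3 + s²)
b(-15)/(-414) = (3 + (-15)²)/(-414) = (3 + 225)*(-1/414) = 228*(-1/414) = -38/69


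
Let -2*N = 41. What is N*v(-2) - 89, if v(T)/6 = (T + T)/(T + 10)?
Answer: -55/2 ≈ -27.500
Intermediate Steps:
N = -41/2 (N = -1/2*41 = -41/2 ≈ -20.500)
v(T) = 12*T/(10 + T) (v(T) = 6*((T + T)/(T + 10)) = 6*((2*T)/(10 + T)) = 6*(2*T/(10 + T)) = 12*T/(10 + T))
N*v(-2) - 89 = -246*(-2)/(10 - 2) - 89 = -246*(-2)/8 - 89 = -41/2*(-3) - 89 = 123/2 - 89 = -55/2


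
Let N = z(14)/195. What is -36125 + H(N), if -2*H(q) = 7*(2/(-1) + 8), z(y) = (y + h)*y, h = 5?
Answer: -36146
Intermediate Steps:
z(y) = y*(5 + y) (z(y) = (y + 5)*y = (5 + y)*y = y*(5 + y))
N = 266/195 (N = (14*(5 + 14))/195 = (14*19)*(1/195) = 266*(1/195) = 266/195 ≈ 1.3641)
H(q) = -21 (H(q) = -7*(2/(-1) + 8)/2 = -7*(2*(-1) + 8)/2 = -7*(-2 + 8)/2 = -7*6/2 = -1/2*42 = -21)
-36125 + H(N) = -36125 - 21 = -36146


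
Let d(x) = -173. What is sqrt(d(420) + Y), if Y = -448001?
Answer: I*sqrt(448174) ≈ 669.46*I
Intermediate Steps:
sqrt(d(420) + Y) = sqrt(-173 - 448001) = sqrt(-448174) = I*sqrt(448174)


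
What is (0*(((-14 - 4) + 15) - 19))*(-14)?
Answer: 0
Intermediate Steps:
(0*(((-14 - 4) + 15) - 19))*(-14) = (0*((-18 + 15) - 19))*(-14) = (0*(-3 - 19))*(-14) = (0*(-22))*(-14) = 0*(-14) = 0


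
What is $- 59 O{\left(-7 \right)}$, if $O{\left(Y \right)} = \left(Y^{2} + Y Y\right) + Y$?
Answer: $-5369$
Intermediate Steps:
$O{\left(Y \right)} = Y + 2 Y^{2}$ ($O{\left(Y \right)} = \left(Y^{2} + Y^{2}\right) + Y = 2 Y^{2} + Y = Y + 2 Y^{2}$)
$- 59 O{\left(-7 \right)} = - 59 \left(- 7 \left(1 + 2 \left(-7\right)\right)\right) = - 59 \left(- 7 \left(1 - 14\right)\right) = - 59 \left(\left(-7\right) \left(-13\right)\right) = \left(-59\right) 91 = -5369$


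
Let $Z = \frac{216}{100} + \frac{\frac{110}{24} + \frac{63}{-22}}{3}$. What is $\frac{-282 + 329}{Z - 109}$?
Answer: $- \frac{465300}{1052041} \approx -0.44228$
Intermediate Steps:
$Z = \frac{27059}{9900}$ ($Z = 216 \cdot \frac{1}{100} + \left(110 \cdot \frac{1}{24} + 63 \left(- \frac{1}{22}\right)\right) \frac{1}{3} = \frac{54}{25} + \left(\frac{55}{12} - \frac{63}{22}\right) \frac{1}{3} = \frac{54}{25} + \frac{227}{132} \cdot \frac{1}{3} = \frac{54}{25} + \frac{227}{396} = \frac{27059}{9900} \approx 2.7332$)
$\frac{-282 + 329}{Z - 109} = \frac{-282 + 329}{\frac{27059}{9900} - 109} = \frac{47}{- \frac{1052041}{9900}} = 47 \left(- \frac{9900}{1052041}\right) = - \frac{465300}{1052041}$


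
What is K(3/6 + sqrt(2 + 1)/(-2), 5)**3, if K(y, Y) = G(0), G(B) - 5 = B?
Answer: 125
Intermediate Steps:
G(B) = 5 + B
K(y, Y) = 5 (K(y, Y) = 5 + 0 = 5)
K(3/6 + sqrt(2 + 1)/(-2), 5)**3 = 5**3 = 125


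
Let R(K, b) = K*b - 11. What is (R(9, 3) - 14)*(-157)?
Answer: -314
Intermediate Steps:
R(K, b) = -11 + K*b
(R(9, 3) - 14)*(-157) = ((-11 + 9*3) - 14)*(-157) = ((-11 + 27) - 14)*(-157) = (16 - 14)*(-157) = 2*(-157) = -314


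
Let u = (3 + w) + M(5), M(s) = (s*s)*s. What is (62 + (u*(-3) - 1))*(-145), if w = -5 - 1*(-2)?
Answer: 45530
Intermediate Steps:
w = -3 (w = -5 + 2 = -3)
M(s) = s³ (M(s) = s²*s = s³)
u = 125 (u = (3 - 3) + 5³ = 0 + 125 = 125)
(62 + (u*(-3) - 1))*(-145) = (62 + (125*(-3) - 1))*(-145) = (62 + (-375 - 1))*(-145) = (62 - 376)*(-145) = -314*(-145) = 45530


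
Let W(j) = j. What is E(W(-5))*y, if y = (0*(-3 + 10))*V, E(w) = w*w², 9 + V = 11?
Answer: 0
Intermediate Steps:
V = 2 (V = -9 + 11 = 2)
E(w) = w³
y = 0 (y = (0*(-3 + 10))*2 = (0*7)*2 = 0*2 = 0)
E(W(-5))*y = (-5)³*0 = -125*0 = 0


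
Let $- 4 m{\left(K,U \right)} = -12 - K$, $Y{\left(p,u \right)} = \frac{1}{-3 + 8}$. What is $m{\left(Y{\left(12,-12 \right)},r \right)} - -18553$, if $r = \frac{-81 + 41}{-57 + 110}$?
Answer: $\frac{371121}{20} \approx 18556.0$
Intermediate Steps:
$r = - \frac{40}{53} \approx -0.75472$
$Y{\left(p,u \right)} = \frac{1}{5}$
$m{\left(K,U \right)} = 3 + \frac{K}{4}$ ($m{\left(K,U \right)} = - \frac{-12 - K}{4} = 3 + \frac{K}{4}$)
$m{\left(Y{\left(12,-12 \right)},r \right)} - -18553 = \left(3 + \frac{1}{4} \cdot \frac{1}{5}\right) - -18553 = \left(3 + \frac{1}{20}\right) + 18553 = \frac{61}{20} + 18553 = \frac{371121}{20}$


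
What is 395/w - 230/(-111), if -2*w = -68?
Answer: 51665/3774 ≈ 13.690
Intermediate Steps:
w = 34 (w = -1/2*(-68) = 34)
395/w - 230/(-111) = 395/34 - 230/(-111) = 395*(1/34) - 230*(-1/111) = 395/34 + 230/111 = 51665/3774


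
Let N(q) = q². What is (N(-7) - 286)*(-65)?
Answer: 15405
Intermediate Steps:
(N(-7) - 286)*(-65) = ((-7)² - 286)*(-65) = (49 - 286)*(-65) = -237*(-65) = 15405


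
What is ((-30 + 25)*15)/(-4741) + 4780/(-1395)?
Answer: -4511471/1322739 ≈ -3.4107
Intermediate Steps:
((-30 + 25)*15)/(-4741) + 4780/(-1395) = -5*15*(-1/4741) + 4780*(-1/1395) = -75*(-1/4741) - 956/279 = 75/4741 - 956/279 = -4511471/1322739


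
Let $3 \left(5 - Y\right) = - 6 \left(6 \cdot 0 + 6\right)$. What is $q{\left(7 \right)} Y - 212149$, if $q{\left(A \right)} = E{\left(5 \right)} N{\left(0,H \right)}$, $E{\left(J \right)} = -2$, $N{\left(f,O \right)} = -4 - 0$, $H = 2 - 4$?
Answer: $-212013$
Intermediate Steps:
$H = -2$
$N{\left(f,O \right)} = -4$ ($N{\left(f,O \right)} = -4 + 0 = -4$)
$q{\left(A \right)} = 8$ ($q{\left(A \right)} = \left(-2\right) \left(-4\right) = 8$)
$Y = 17$ ($Y = 5 - \frac{\left(-6\right) \left(6 \cdot 0 + 6\right)}{3} = 5 - \frac{\left(-6\right) \left(0 + 6\right)}{3} = 5 - \frac{\left(-6\right) 6}{3} = 5 - -12 = 5 + 12 = 17$)
$q{\left(7 \right)} Y - 212149 = 8 \cdot 17 - 212149 = 136 - 212149 = -212013$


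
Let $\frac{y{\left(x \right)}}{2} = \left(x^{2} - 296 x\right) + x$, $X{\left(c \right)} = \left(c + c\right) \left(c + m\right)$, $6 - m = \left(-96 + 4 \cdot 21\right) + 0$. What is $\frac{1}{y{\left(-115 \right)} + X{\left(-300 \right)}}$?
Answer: $\frac{1}{263500} \approx 3.7951 \cdot 10^{-6}$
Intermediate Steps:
$m = 18$ ($m = 6 - \left(\left(-96 + 4 \cdot 21\right) + 0\right) = 6 - \left(\left(-96 + 84\right) + 0\right) = 6 - \left(-12 + 0\right) = 6 - -12 = 6 + 12 = 18$)
$X{\left(c \right)} = 2 c \left(18 + c\right)$ ($X{\left(c \right)} = \left(c + c\right) \left(c + 18\right) = 2 c \left(18 + c\right)$)
$y{\left(x \right)} = - 590 x + 2 x^{2}$ ($y{\left(x \right)} = 2 \left(\left(x^{2} - 296 x\right) + x\right) = 2 \left(x^{2} - 295 x\right) = - 590 x + 2 x^{2}$)
$\frac{1}{y{\left(-115 \right)} + X{\left(-300 \right)}} = \frac{1}{2 \left(-115\right) \left(-295 - 115\right) + 2 \left(-300\right) \left(18 - 300\right)} = \frac{1}{2 \left(-115\right) \left(-410\right) + 2 \left(-300\right) \left(-282\right)} = \frac{1}{94300 + 169200} = \frac{1}{263500}$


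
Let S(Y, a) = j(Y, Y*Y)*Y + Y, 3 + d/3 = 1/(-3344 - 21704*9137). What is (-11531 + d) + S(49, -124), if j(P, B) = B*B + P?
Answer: 64646215247724581/228863576 ≈ 2.8247e+8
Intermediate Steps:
j(P, B) = P + B² (j(P, B) = B² + P = P + B²)
d = -2059772187/228863576 (d = -9 + 3*(1/(-3344 - 21704*9137)) = -9 + 3*((1/9137)/(-25048)) = -9 + 3*(-1/25048*1/9137) = -9 + 3*(-1/228863576) = -9 - 3/228863576 = -2059772187/228863576 ≈ -9.0000)
S(Y, a) = Y + Y*(Y + Y⁴) (S(Y, a) = (Y + (Y*Y)²)*Y + Y = (Y + (Y²)²)*Y + Y = (Y + Y⁴)*Y + Y = Y*(Y + Y⁴) + Y = Y + Y*(Y + Y⁴))
(-11531 + d) + S(49, -124) = (-11531 - 2059772187/228863576) + 49*(1 + 49 + 49⁴) = -2641085667043/228863576 + 49*(1 + 49 + 5764801) = -2641085667043/228863576 + 49*5764851 = -2641085667043/228863576 + 282477699 = 64646215247724581/228863576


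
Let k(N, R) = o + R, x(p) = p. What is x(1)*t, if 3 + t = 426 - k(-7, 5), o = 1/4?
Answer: 1671/4 ≈ 417.75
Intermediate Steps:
o = 1/4 ≈ 0.25000
k(N, R) = 1/4 + R
t = 1671/4 (t = -3 + (426 - (1/4 + 5)) = -3 + (426 - 1*21/4) = -3 + (426 - 21/4) = -3 + 1683/4 = 1671/4 ≈ 417.75)
x(1)*t = 1*(1671/4) = 1671/4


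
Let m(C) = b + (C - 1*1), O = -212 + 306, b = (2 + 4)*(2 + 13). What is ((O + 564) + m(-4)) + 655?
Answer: 1398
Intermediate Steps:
b = 90 (b = 6*15 = 90)
O = 94
m(C) = 89 + C (m(C) = 90 + (C - 1*1) = 90 + (C - 1) = 90 + (-1 + C) = 89 + C)
((O + 564) + m(-4)) + 655 = ((94 + 564) + (89 - 4)) + 655 = (658 + 85) + 655 = 743 + 655 = 1398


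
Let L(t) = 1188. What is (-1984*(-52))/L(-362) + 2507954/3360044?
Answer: 43703558593/498966534 ≈ 87.588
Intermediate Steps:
(-1984*(-52))/L(-362) + 2507954/3360044 = -1984*(-52)/1188 + 2507954/3360044 = 103168*(1/1188) + 2507954*(1/3360044) = 25792/297 + 1253977/1680022 = 43703558593/498966534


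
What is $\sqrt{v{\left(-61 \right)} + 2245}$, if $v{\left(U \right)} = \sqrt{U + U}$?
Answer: $\sqrt{2245 + i \sqrt{122}} \approx 47.382 + 0.1166 i$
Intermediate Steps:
$v{\left(U \right)} = \sqrt{2} \sqrt{U}$ ($v{\left(U \right)} = \sqrt{2 U} = \sqrt{2} \sqrt{U}$)
$\sqrt{v{\left(-61 \right)} + 2245} = \sqrt{\sqrt{2} \sqrt{-61} + 2245} = \sqrt{\sqrt{2} i \sqrt{61} + 2245} = \sqrt{i \sqrt{122} + 2245} = \sqrt{2245 + i \sqrt{122}}$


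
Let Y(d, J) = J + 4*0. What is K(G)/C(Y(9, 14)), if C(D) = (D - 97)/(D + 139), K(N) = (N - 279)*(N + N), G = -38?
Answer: -3686076/83 ≈ -44411.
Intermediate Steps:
K(N) = 2*N*(-279 + N) (K(N) = (-279 + N)*(2*N) = 2*N*(-279 + N))
Y(d, J) = J (Y(d, J) = J + 0 = J)
C(D) = (-97 + D)/(139 + D)
K(G)/C(Y(9, 14)) = (2*(-38)*(-279 - 38))/(((-97 + 14)/(139 + 14))) = (2*(-38)*(-317))/((-83/153)) = 24092/(((1/153)*(-83))) = 24092/(-83/153) = 24092*(-153/83) = -3686076/83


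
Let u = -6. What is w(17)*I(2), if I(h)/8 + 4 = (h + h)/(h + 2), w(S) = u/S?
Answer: 144/17 ≈ 8.4706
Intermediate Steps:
w(S) = -6/S
I(h) = -32 + 16*h/(2 + h) (I(h) = -32 + 8*((h + h)/(h + 2)) = -32 + 8*((2*h)/(2 + h)) = -32 + 8*(2*h/(2 + h)) = -32 + 16*h/(2 + h))
w(17)*I(2) = (-6/17)*(16*(-4 - 1*2)/(2 + 2)) = (-6*1/17)*(16*(-4 - 2)/4) = -96*(-6)/(17*4) = -6/17*(-24) = 144/17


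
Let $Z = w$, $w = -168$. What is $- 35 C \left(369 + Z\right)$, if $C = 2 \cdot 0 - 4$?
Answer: $28140$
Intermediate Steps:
$Z = -168$
$C = -4$ ($C = 0 - 4 = -4$)
$- 35 C \left(369 + Z\right) = \left(-35\right) \left(-4\right) \left(369 - 168\right) = 140 \cdot 201 = 28140$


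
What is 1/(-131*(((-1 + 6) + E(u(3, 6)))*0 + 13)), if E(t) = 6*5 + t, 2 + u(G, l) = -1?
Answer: -1/1703 ≈ -0.00058720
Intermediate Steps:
u(G, l) = -3 (u(G, l) = -2 - 1 = -3)
E(t) = 30 + t
1/(-131*(((-1 + 6) + E(u(3, 6)))*0 + 13)) = 1/(-131*(((-1 + 6) + (30 - 3))*0 + 13)) = 1/(-131*((5 + 27)*0 + 13)) = 1/(-131*(32*0 + 13)) = 1/(-131*(0 + 13)) = 1/(-131*13) = 1/(-1703) = -1/1703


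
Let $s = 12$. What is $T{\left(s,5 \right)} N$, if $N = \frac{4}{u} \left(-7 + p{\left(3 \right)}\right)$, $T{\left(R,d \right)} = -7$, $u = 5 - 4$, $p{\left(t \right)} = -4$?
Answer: $308$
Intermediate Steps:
$u = 1$
$N = -44$ ($N = \frac{4}{1} \left(-7 - 4\right) = 4 \cdot 1 \left(-11\right) = 4 \left(-11\right) = -44$)
$T{\left(s,5 \right)} N = \left(-7\right) \left(-44\right) = 308$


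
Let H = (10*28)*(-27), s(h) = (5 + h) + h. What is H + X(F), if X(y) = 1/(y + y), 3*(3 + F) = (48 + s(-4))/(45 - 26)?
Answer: -635059/84 ≈ -7560.2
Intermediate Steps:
s(h) = 5 + 2*h
F = -42/19 (F = -3 + ((48 + (5 + 2*(-4)))/(45 - 26))/3 = -3 + ((48 + (5 - 8))/19)/3 = -3 + ((48 - 3)*(1/19))/3 = -3 + (45*(1/19))/3 = -3 + (⅓)*(45/19) = -3 + 15/19 = -42/19 ≈ -2.2105)
X(y) = 1/(2*y)
H = -7560 (H = 280*(-27) = -7560)
H + X(F) = -7560 + 1/(2*(-42/19)) = -7560 + (½)*(-19/42) = -7560 - 19/84 = -635059/84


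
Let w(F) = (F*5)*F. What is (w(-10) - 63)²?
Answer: 190969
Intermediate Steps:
w(F) = 5*F² (w(F) = (5*F)*F = 5*F²)
(w(-10) - 63)² = (5*(-10)² - 63)² = (5*100 - 63)² = (500 - 63)² = 437² = 190969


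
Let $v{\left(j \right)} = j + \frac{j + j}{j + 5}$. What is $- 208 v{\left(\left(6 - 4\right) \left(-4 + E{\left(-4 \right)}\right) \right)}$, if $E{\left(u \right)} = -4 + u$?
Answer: $\frac{84864}{19} \approx 4466.5$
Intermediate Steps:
$v{\left(j \right)} = j + \frac{2 j}{5 + j}$
$- 208 v{\left(\left(6 - 4\right) \left(-4 + E{\left(-4 \right)}\right) \right)} = - 208 \frac{\left(6 - 4\right) \left(-4 - 8\right) \left(7 + \left(6 - 4\right) \left(-4 - 8\right)\right)}{5 + \left(6 - 4\right) \left(-4 - 8\right)} = - 208 \frac{2 \left(-4 - 8\right) \left(7 + 2 \left(-4 - 8\right)\right)}{5 + 2 \left(-4 - 8\right)} = - 208 \frac{2 \left(-12\right) \left(7 + 2 \left(-12\right)\right)}{5 + 2 \left(-12\right)} = - 208 \left(- \frac{24 \left(7 - 24\right)}{5 - 24}\right) = - 208 \left(\left(-24\right) \frac{1}{-19} \left(-17\right)\right) = - 208 \left(\left(-24\right) \left(- \frac{1}{19}\right) \left(-17\right)\right) = \left(-208\right) \left(- \frac{408}{19}\right) = \frac{84864}{19}$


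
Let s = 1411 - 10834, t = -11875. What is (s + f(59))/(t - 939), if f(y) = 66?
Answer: 9357/12814 ≈ 0.73022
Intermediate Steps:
s = -9423
(s + f(59))/(t - 939) = (-9423 + 66)/(-11875 - 939) = -9357/(-12814) = -9357*(-1/12814) = 9357/12814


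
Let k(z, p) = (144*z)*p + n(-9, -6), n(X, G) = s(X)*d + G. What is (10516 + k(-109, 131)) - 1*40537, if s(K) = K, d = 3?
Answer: -2086230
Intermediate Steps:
n(X, G) = G + 3*X (n(X, G) = X*3 + G = 3*X + G = G + 3*X)
k(z, p) = -33 + 144*p*z (k(z, p) = (144*z)*p + (-6 + 3*(-9)) = 144*p*z + (-6 - 27) = 144*p*z - 33 = -33 + 144*p*z)
(10516 + k(-109, 131)) - 1*40537 = (10516 + (-33 + 144*131*(-109))) - 1*40537 = (10516 + (-33 - 2056176)) - 40537 = (10516 - 2056209) - 40537 = -2045693 - 40537 = -2086230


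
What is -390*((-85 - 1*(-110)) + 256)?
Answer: -109590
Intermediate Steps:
-390*((-85 - 1*(-110)) + 256) = -390*((-85 + 110) + 256) = -390*(25 + 256) = -390*281 = -109590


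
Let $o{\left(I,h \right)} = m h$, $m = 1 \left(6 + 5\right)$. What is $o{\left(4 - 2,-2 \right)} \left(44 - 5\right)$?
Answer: $-858$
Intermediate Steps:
$m = 11$ ($m = 1 \cdot 11 = 11$)
$o{\left(I,h \right)} = 11 h$
$o{\left(4 - 2,-2 \right)} \left(44 - 5\right) = 11 \left(-2\right) \left(44 - 5\right) = \left(-22\right) 39 = -858$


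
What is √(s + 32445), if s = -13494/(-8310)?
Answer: √62239924990/1385 ≈ 180.13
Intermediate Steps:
s = 2249/1385 (s = -13494*(-1/8310) = 2249/1385 ≈ 1.6238)
√(s + 32445) = √(2249/1385 + 32445) = √(44938574/1385) = √62239924990/1385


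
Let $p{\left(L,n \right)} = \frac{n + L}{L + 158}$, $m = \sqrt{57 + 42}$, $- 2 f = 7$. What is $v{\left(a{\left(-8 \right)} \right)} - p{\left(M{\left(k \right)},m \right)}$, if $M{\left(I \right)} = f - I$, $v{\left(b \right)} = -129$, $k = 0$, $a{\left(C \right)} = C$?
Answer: $- \frac{39854}{309} - \frac{2 \sqrt{11}}{103} \approx -129.04$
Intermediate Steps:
$f = - \frac{7}{2}$ ($f = \left(- \frac{1}{2}\right) 7 = - \frac{7}{2} \approx -3.5$)
$m = 3 \sqrt{11}$ ($m = \sqrt{99} = 3 \sqrt{11} \approx 9.9499$)
$M{\left(I \right)} = - \frac{7}{2} - I$
$p{\left(L,n \right)} = \frac{L + n}{158 + L}$
$v{\left(a{\left(-8 \right)} \right)} - p{\left(M{\left(k \right)},m \right)} = -129 - \frac{\left(- \frac{7}{2} - 0\right) + 3 \sqrt{11}}{158 - \frac{7}{2}} = -129 - \frac{\left(- \frac{7}{2} + 0\right) + 3 \sqrt{11}}{158 + \left(- \frac{7}{2} + 0\right)} = -129 - \frac{- \frac{7}{2} + 3 \sqrt{11}}{158 - \frac{7}{2}} = -129 - \frac{- \frac{7}{2} + 3 \sqrt{11}}{\frac{309}{2}} = -129 - \frac{2 \left(- \frac{7}{2} + 3 \sqrt{11}\right)}{309} = -129 - \left(- \frac{7}{309} + \frac{2 \sqrt{11}}{103}\right) = -129 + \left(\frac{7}{309} - \frac{2 \sqrt{11}}{103}\right) = - \frac{39854}{309} - \frac{2 \sqrt{11}}{103}$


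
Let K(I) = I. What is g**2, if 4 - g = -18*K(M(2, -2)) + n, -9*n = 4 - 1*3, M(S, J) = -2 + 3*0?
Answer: 82369/81 ≈ 1016.9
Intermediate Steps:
M(S, J) = -2 (M(S, J) = -2 + 0 = -2)
n = -1/9 (n = -(4 - 1*3)/9 = -(4 - 3)/9 = -1/9*1 = -1/9 ≈ -0.11111)
g = -287/9 (g = 4 - (-18*(-2) - 1/9) = 4 - (36 - 1/9) = 4 - 1*323/9 = 4 - 323/9 = -287/9 ≈ -31.889)
g**2 = (-287/9)**2 = 82369/81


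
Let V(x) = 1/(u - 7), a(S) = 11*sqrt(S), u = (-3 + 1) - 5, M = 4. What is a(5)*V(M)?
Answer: -11*sqrt(5)/14 ≈ -1.7569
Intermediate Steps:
u = -7 (u = -2 - 5 = -7)
V(x) = -1/14 (V(x) = 1/(-7 - 7) = 1/(-14) = -1/14)
a(5)*V(M) = (11*sqrt(5))*(-1/14) = -11*sqrt(5)/14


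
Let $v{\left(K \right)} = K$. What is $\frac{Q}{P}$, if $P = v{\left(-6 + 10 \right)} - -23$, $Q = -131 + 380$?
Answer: $\frac{83}{9} \approx 9.2222$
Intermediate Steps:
$Q = 249$
$P = 27$ ($P = \left(-6 + 10\right) - -23 = 4 + 23 = 27$)
$\frac{Q}{P} = \frac{249}{27} = 249 \cdot \frac{1}{27} = \frac{83}{9}$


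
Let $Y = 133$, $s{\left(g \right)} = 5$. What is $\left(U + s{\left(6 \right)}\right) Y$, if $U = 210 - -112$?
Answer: $43491$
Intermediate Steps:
$U = 322$ ($U = 210 + 112 = 322$)
$\left(U + s{\left(6 \right)}\right) Y = \left(322 + 5\right) 133 = 327 \cdot 133 = 43491$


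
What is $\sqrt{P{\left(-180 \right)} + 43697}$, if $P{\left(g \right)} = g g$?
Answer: $7 \sqrt{1553} \approx 275.86$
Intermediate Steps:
$P{\left(g \right)} = g^{2}$
$\sqrt{P{\left(-180 \right)} + 43697} = \sqrt{\left(-180\right)^{2} + 43697} = \sqrt{32400 + 43697} = \sqrt{76097} = 7 \sqrt{1553}$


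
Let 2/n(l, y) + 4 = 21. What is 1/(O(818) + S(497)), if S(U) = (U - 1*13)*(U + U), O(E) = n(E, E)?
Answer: 17/8178634 ≈ 2.0786e-6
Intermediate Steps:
n(l, y) = 2/17 (n(l, y) = 2/(-4 + 21) = 2/17)
O(E) = 2/17
S(U) = 2*U*(-13 + U) (S(U) = (U - 13)*(2*U) = (-13 + U)*(2*U) = 2*U*(-13 + U))
1/(O(818) + S(497)) = 1/(2/17 + 2*497*(-13 + 497)) = 1/(2/17 + 2*497*484) = 1/(2/17 + 481096) = 1/(8178634/17) = 17/8178634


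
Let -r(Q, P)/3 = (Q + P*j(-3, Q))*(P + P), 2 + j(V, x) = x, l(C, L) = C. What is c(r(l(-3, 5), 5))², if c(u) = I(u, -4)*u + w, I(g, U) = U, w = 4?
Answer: 11262736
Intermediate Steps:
j(V, x) = -2 + x
r(Q, P) = -6*P*(Q + P*(-2 + Q)) (r(Q, P) = -3*(Q + P*(-2 + Q))*(P + P) = -3*(Q + P*(-2 + Q))*2*P = -6*P*(Q + P*(-2 + Q)))
c(u) = 4 - 4*u (c(u) = -4*u + 4 = 4 - 4*u)
c(r(l(-3, 5), 5))² = (4 - (-24)*5*(-3 + 5*(-2 - 3)))² = (4 - (-24)*5*(-3 + 5*(-5)))² = (4 - (-24)*5*(-3 - 25))² = (4 - (-24)*5*(-28))² = (4 - 4*840)² = (4 - 3360)² = (-3356)² = 11262736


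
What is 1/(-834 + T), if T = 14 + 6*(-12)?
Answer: -1/892 ≈ -0.0011211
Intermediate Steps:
T = -58 (T = 14 - 72 = -58)
1/(-834 + T) = 1/(-834 - 58) = 1/(-892) = -1/892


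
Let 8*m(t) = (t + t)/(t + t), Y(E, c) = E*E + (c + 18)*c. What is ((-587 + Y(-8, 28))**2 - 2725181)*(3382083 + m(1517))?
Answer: -14475018151685/2 ≈ -7.2375e+12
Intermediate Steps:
Y(E, c) = E**2 + c*(18 + c) (Y(E, c) = E**2 + (18 + c)*c = E**2 + c*(18 + c))
m(t) = 1/8 (m(t) = ((t + t)/(t + t))/8 = ((2*t)/((2*t)))/8 = ((2*t)*(1/(2*t)))/8 = (1/8)*1 = 1/8)
((-587 + Y(-8, 28))**2 - 2725181)*(3382083 + m(1517)) = ((-587 + ((-8)**2 + 28**2 + 18*28))**2 - 2725181)*(3382083 + 1/8) = ((-587 + (64 + 784 + 504))**2 - 2725181)*(27056665/8) = ((-587 + 1352)**2 - 2725181)*(27056665/8) = (765**2 - 2725181)*(27056665/8) = (585225 - 2725181)*(27056665/8) = -2139956*27056665/8 = -14475018151685/2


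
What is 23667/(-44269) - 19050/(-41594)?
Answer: -70540374/920662393 ≈ -0.076619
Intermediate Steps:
23667/(-44269) - 19050/(-41594) = 23667*(-1/44269) - 19050*(-1/41594) = -23667/44269 + 9525/20797 = -70540374/920662393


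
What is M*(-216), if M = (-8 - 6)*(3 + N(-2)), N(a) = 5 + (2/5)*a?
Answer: 108864/5 ≈ 21773.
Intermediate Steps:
N(a) = 5 + 2*a/5 (N(a) = 5 + (2*(1/5))*a = 5 + 2*a/5)
M = -504/5 (M = (-8 - 6)*(3 + (5 + (2/5)*(-2))) = -14*(3 + (5 - 4/5)) = -14*(3 + 21/5) = -14*36/5 = -504/5 ≈ -100.80)
M*(-216) = -504/5*(-216) = 108864/5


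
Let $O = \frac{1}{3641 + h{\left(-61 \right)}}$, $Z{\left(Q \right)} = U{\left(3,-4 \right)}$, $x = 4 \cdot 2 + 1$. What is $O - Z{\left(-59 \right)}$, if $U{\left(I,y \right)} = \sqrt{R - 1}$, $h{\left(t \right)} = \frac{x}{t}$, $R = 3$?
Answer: $\frac{61}{222092} - \sqrt{2} \approx -1.4139$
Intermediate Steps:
$x = 9$ ($x = 8 + 1 = 9$)
$h{\left(t \right)} = \frac{9}{t}$
$U{\left(I,y \right)} = \sqrt{2}$ ($U{\left(I,y \right)} = \sqrt{3 - 1} = \sqrt{2}$)
$Z{\left(Q \right)} = \sqrt{2}$
$O = \frac{61}{222092}$ ($O = \frac{1}{3641 + \frac{9}{-61}} = \frac{1}{3641 + 9 \left(- \frac{1}{61}\right)} = \frac{1}{3641 - \frac{9}{61}} = \frac{1}{\frac{222092}{61}} = \frac{61}{222092} \approx 0.00027466$)
$O - Z{\left(-59 \right)} = \frac{61}{222092} - \sqrt{2}$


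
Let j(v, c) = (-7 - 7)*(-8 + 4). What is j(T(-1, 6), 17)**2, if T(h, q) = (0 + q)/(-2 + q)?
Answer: 3136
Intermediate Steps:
T(h, q) = q/(-2 + q)
j(v, c) = 56 (j(v, c) = -14*(-4) = 56)
j(T(-1, 6), 17)**2 = 56**2 = 3136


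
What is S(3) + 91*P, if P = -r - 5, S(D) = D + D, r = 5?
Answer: -904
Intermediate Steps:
S(D) = 2*D
P = -10 (P = -1*5 - 5 = -5 - 5 = -10)
S(3) + 91*P = 2*3 + 91*(-10) = 6 - 910 = -904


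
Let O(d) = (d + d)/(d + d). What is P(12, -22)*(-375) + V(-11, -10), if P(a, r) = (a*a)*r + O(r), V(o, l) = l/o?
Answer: 13063885/11 ≈ 1.1876e+6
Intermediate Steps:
O(d) = 1 (O(d) = (2*d)/((2*d)) = (2*d)*(1/(2*d)) = 1)
P(a, r) = 1 + r*a**2 (P(a, r) = (a*a)*r + 1 = a**2*r + 1 = r*a**2 + 1 = 1 + r*a**2)
P(12, -22)*(-375) + V(-11, -10) = (1 - 22*12**2)*(-375) - 10/(-11) = (1 - 22*144)*(-375) - 10*(-1/11) = (1 - 3168)*(-375) + 10/11 = -3167*(-375) + 10/11 = 1187625 + 10/11 = 13063885/11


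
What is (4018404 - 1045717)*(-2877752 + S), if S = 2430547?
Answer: -1329400489835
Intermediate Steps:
(4018404 - 1045717)*(-2877752 + S) = (4018404 - 1045717)*(-2877752 + 2430547) = 2972687*(-447205) = -1329400489835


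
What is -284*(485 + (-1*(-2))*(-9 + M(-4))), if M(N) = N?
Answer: -130356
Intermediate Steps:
-284*(485 + (-1*(-2))*(-9 + M(-4))) = -284*(485 + (-1*(-2))*(-9 - 4)) = -284*(485 + 2*(-13)) = -284*(485 - 26) = -284*459 = -130356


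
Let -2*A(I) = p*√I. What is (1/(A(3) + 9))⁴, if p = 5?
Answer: 16/(18 - 5*√3)⁴ ≈ 0.0021027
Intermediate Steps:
A(I) = -5*√I/2
(1/(A(3) + 9))⁴ = (1/(-5*√3/2 + 9))⁴ = (1/(9 - 5*√3/2))⁴ = (9 - 5*√3/2)⁻⁴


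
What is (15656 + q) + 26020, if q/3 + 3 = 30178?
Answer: 132201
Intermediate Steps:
q = 90525 (q = -9 + 3*30178 = -9 + 90534 = 90525)
(15656 + q) + 26020 = (15656 + 90525) + 26020 = 106181 + 26020 = 132201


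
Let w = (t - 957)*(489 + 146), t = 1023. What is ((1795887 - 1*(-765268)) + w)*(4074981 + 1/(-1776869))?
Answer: 18848032045894205720/1776869 ≈ 1.0607e+13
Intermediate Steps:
w = 41910 (w = (1023 - 957)*(489 + 146) = 66*635 = 41910)
((1795887 - 1*(-765268)) + w)*(4074981 + 1/(-1776869)) = ((1795887 - 1*(-765268)) + 41910)*(4074981 + 1/(-1776869)) = ((1795887 + 765268) + 41910)*(4074981 - 1/1776869) = (2561155 + 41910)*(7240707414488/1776869) = 2603065*(7240707414488/1776869) = 18848032045894205720/1776869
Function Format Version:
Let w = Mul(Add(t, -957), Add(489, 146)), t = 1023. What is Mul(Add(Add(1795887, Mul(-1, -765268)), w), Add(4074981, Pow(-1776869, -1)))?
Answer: Rational(18848032045894205720, 1776869) ≈ 1.0607e+13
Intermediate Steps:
w = 41910 (w = Mul(Add(1023, -957), Add(489, 146)) = Mul(66, 635) = 41910)
Mul(Add(Add(1795887, Mul(-1, -765268)), w), Add(4074981, Pow(-1776869, -1))) = Mul(Add(Add(1795887, Mul(-1, -765268)), 41910), Add(4074981, Pow(-1776869, -1))) = Mul(Add(Add(1795887, 765268), 41910), Add(4074981, Rational(-1, 1776869))) = Mul(Add(2561155, 41910), Rational(7240707414488, 1776869)) = Mul(2603065, Rational(7240707414488, 1776869)) = Rational(18848032045894205720, 1776869)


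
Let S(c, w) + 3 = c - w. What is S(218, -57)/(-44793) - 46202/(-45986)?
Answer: 1028508997/1029925449 ≈ 0.99862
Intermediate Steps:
S(c, w) = -3 + c - w (S(c, w) = -3 + (c - w) = -3 + c - w)
S(218, -57)/(-44793) - 46202/(-45986) = (-3 + 218 - 1*(-57))/(-44793) - 46202/(-45986) = (-3 + 218 + 57)*(-1/44793) - 46202*(-1/45986) = 272*(-1/44793) + 23101/22993 = -272/44793 + 23101/22993 = 1028508997/1029925449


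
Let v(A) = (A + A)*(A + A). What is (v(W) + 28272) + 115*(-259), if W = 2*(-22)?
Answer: 6231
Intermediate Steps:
W = -44
v(A) = 4*A² (v(A) = (2*A)*(2*A) = 4*A²)
(v(W) + 28272) + 115*(-259) = (4*(-44)² + 28272) + 115*(-259) = (4*1936 + 28272) - 29785 = (7744 + 28272) - 29785 = 36016 - 29785 = 6231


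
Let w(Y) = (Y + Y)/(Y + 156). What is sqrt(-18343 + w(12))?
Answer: 20*I*sqrt(2247)/7 ≈ 135.44*I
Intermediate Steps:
w(Y) = 2*Y/(156 + Y) (w(Y) = (2*Y)/(156 + Y) = 2*Y/(156 + Y))
sqrt(-18343 + w(12)) = sqrt(-18343 + 2*12/(156 + 12)) = sqrt(-18343 + 2*12/168) = sqrt(-18343 + 2*12*(1/168)) = sqrt(-18343 + 1/7) = sqrt(-128400/7) = 20*I*sqrt(2247)/7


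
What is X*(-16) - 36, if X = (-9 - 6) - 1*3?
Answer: 252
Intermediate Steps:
X = -18 (X = -15 - 3 = -18)
X*(-16) - 36 = -18*(-16) - 36 = 288 - 36 = 252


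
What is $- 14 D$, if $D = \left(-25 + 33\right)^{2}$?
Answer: $-896$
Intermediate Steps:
$D = 64$ ($D = 8^{2} = 64$)
$- 14 D = \left(-14\right) 64 = -896$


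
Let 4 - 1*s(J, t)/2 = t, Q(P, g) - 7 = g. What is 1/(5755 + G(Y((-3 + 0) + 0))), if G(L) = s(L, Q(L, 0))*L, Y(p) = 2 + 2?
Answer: 1/5731 ≈ 0.00017449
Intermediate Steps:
Q(P, g) = 7 + g
s(J, t) = 8 - 2*t
Y(p) = 4
G(L) = -6*L (G(L) = (8 - 2*(7 + 0))*L = (8 - 2*7)*L = (8 - 14)*L = -6*L)
1/(5755 + G(Y((-3 + 0) + 0))) = 1/(5755 - 6*4) = 1/(5755 - 24) = 1/5731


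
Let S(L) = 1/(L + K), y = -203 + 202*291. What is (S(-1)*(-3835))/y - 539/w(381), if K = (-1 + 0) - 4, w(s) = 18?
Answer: -15781288/527211 ≈ -29.934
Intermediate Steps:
y = 58579 (y = -203 + 58782 = 58579)
K = -5 (K = -1 - 4 = -5)
S(L) = 1/(-5 + L) (S(L) = 1/(L - 5) = 1/(-5 + L))
(S(-1)*(-3835))/y - 539/w(381) = (-3835/(-5 - 1))/58579 - 539/18 = (-3835/(-6))*(1/58579) - 539*1/18 = -1/6*(-3835)*(1/58579) - 539/18 = (3835/6)*(1/58579) - 539/18 = 3835/351474 - 539/18 = -15781288/527211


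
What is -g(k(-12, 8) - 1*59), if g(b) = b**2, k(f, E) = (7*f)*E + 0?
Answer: -534361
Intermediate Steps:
k(f, E) = 7*E*f (k(f, E) = 7*E*f + 0 = 7*E*f)
-g(k(-12, 8) - 1*59) = -(7*8*(-12) - 1*59)**2 = -(-672 - 59)**2 = -1*(-731)**2 = -1*534361 = -534361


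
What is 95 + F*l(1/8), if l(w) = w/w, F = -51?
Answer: 44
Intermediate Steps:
l(w) = 1
95 + F*l(1/8) = 95 - 51*1 = 95 - 51 = 44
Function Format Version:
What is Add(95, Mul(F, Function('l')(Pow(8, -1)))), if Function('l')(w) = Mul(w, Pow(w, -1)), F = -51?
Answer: 44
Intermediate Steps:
Function('l')(w) = 1
Add(95, Mul(F, Function('l')(Pow(8, -1)))) = Add(95, Mul(-51, 1)) = Add(95, -51) = 44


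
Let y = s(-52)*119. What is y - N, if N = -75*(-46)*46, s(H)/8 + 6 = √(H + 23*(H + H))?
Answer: -164412 + 1904*I*√611 ≈ -1.6441e+5 + 47064.0*I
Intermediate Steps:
s(H) = -48 + 8*√47*√H (s(H) = -48 + 8*√(H + 23*(H + H)) = -48 + 8*√(H + 23*(2*H)) = -48 + 8*√(H + 46*H) = -48 + 8*√(47*H) = -48 + 8*(√47*√H) = -48 + 8*√47*√H)
y = -5712 + 1904*I*√611 (y = (-48 + 8*√47*√(-52))*119 = (-48 + 8*√47*(2*I*√13))*119 = (-48 + 16*I*√611)*119 = -5712 + 1904*I*√611 ≈ -5712.0 + 47064.0*I)
N = 158700 (N = 3450*46 = 158700)
y - N = (-5712 + 1904*I*√611) - 1*158700 = (-5712 + 1904*I*√611) - 158700 = -164412 + 1904*I*√611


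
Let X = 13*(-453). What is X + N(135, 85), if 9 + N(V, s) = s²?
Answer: 1327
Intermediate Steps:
N(V, s) = -9 + s²
X = -5889
X + N(135, 85) = -5889 + (-9 + 85²) = -5889 + (-9 + 7225) = -5889 + 7216 = 1327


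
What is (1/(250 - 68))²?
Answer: 1/33124 ≈ 3.0190e-5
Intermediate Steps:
(1/(250 - 68))² = (1/182)² = 1/33124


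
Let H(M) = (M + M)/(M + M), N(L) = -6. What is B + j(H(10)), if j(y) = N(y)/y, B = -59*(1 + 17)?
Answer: -1068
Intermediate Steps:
B = -1062 (B = -59*18 = -1062)
H(M) = 1 (H(M) = (2*M)/((2*M)) = (2*M)*(1/(2*M)) = 1)
j(y) = -6/y
B + j(H(10)) = -1062 - 6/1 = -1062 - 6*1 = -1062 - 6 = -1068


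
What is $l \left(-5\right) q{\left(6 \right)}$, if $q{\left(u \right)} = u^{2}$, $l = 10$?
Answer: $-1800$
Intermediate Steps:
$l \left(-5\right) q{\left(6 \right)} = 10 \left(-5\right) 6^{2} = \left(-50\right) 36 = -1800$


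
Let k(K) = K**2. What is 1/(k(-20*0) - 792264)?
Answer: -1/792264 ≈ -1.2622e-6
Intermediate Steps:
1/(k(-20*0) - 792264) = 1/((-20*0)**2 - 792264) = 1/(0**2 - 792264) = 1/(0 - 792264) = 1/(-792264) = -1/792264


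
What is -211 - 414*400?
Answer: -165811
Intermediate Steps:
-211 - 414*400 = -211 - 165600 = -165811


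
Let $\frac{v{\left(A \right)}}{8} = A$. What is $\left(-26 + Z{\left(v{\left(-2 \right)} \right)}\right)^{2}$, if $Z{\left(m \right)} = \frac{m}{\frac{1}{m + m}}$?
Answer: $236196$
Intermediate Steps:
$v{\left(A \right)} = 8 A$
$Z{\left(m \right)} = 2 m^{2}$ ($Z{\left(m \right)} = \frac{m}{\frac{1}{2 m}} = \frac{m}{\frac{1}{2} \frac{1}{m}} = m 2 m = 2 m^{2}$)
$\left(-26 + Z{\left(v{\left(-2 \right)} \right)}\right)^{2} = \left(-26 + 2 \left(8 \left(-2\right)\right)^{2}\right)^{2} = \left(-26 + 2 \left(-16\right)^{2}\right)^{2} = \left(-26 + 2 \cdot 256\right)^{2} = \left(-26 + 512\right)^{2} = 486^{2} = 236196$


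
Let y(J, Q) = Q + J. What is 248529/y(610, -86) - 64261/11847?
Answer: 8107661/17292 ≈ 468.87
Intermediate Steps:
y(J, Q) = J + Q
248529/y(610, -86) - 64261/11847 = 248529/(610 - 86) - 64261/11847 = 248529/524 - 64261*1/11847 = 248529*(1/524) - 179/33 = 248529/524 - 179/33 = 8107661/17292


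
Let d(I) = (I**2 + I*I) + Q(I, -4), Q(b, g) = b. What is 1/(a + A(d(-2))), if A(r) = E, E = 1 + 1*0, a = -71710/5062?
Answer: -2531/33324 ≈ -0.075951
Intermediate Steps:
a = -35855/2531 (a = -71710*1/5062 = -35855/2531 ≈ -14.166)
d(I) = I + 2*I**2 (d(I) = (I**2 + I*I) + I = (I**2 + I**2) + I = 2*I**2 + I = I + 2*I**2)
E = 1 (E = 1 + 0 = 1)
A(r) = 1
1/(a + A(d(-2))) = 1/(-35855/2531 + 1) = 1/(-33324/2531) = -2531/33324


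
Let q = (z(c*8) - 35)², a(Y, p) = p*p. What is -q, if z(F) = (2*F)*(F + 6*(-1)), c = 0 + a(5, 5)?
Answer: -6016329225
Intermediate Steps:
a(Y, p) = p²
c = 25 (c = 0 + 5² = 0 + 25 = 25)
z(F) = 2*F*(-6 + F) (z(F) = (2*F)*(F - 6) = (2*F)*(-6 + F) = 2*F*(-6 + F))
q = 6016329225 (q = (2*(25*8)*(-6 + 25*8) - 35)² = (2*200*(-6 + 200) - 35)² = (2*200*194 - 35)² = (77600 - 35)² = 77565² = 6016329225)
-q = -1*6016329225 = -6016329225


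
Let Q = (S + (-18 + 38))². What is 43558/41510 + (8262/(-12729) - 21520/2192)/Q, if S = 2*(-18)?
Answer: 3114667611969/3088561844480 ≈ 1.0085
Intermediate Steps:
S = -36
Q = 256 (Q = (-36 + (-18 + 38))² = (-36 + 20)² = (-16)² = 256)
43558/41510 + (8262/(-12729) - 21520/2192)/Q = 43558/41510 + (8262/(-12729) - 21520/2192)/256 = 43558*(1/41510) + (8262*(-1/12729) - 21520*1/2192)*(1/256) = 21779/20755 + (-2754/4243 - 1345/137)*(1/256) = 21779/20755 - 6084133/581291*1/256 = 21779/20755 - 6084133/148810496 = 3114667611969/3088561844480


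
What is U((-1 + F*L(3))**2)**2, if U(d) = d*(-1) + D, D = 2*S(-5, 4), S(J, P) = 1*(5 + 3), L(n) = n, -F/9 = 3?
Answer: 44997264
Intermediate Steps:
F = -27 (F = -9*3 = -27)
S(J, P) = 8 (S(J, P) = 1*8 = 8)
D = 16 (D = 2*8 = 16)
U(d) = 16 - d (U(d) = d*(-1) + 16 = -d + 16 = 16 - d)
U((-1 + F*L(3))**2)**2 = (16 - (-1 - 27*3)**2)**2 = (16 - (-1 - 81)**2)**2 = (16 - 1*(-82)**2)**2 = (16 - 1*6724)**2 = (16 - 6724)**2 = (-6708)**2 = 44997264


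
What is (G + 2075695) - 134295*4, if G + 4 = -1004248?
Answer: 534263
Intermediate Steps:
G = -1004252 (G = -4 - 1004248 = -1004252)
(G + 2075695) - 134295*4 = (-1004252 + 2075695) - 134295*4 = 1071443 - 537180 = 534263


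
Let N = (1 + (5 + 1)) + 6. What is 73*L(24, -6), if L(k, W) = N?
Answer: 949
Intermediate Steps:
N = 13 (N = (1 + 6) + 6 = 7 + 6 = 13)
L(k, W) = 13
73*L(24, -6) = 73*13 = 949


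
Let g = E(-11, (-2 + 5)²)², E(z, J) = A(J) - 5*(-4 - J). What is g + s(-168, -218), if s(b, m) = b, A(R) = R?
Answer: 5308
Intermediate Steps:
E(z, J) = 20 + 6*J (E(z, J) = J - 5*(-4 - J) = J + (20 + 5*J) = 20 + 6*J)
g = 5476 (g = (20 + 6*(-2 + 5)²)² = (20 + 6*3²)² = (20 + 6*9)² = (20 + 54)² = 74² = 5476)
g + s(-168, -218) = 5476 - 168 = 5308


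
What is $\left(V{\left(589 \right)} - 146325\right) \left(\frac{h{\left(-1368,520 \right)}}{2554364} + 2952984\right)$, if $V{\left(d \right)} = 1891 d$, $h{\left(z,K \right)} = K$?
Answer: $\frac{1824413133515447476}{638591} \approx 2.8569 \cdot 10^{12}$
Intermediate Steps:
$\left(V{\left(589 \right)} - 146325\right) \left(\frac{h{\left(-1368,520 \right)}}{2554364} + 2952984\right) = \left(1891 \cdot 589 - 146325\right) \left(\frac{520}{2554364} + 2952984\right) = \left(1113799 - 146325\right) \left(520 \cdot \frac{1}{2554364} + 2952984\right) = 967474 \left(\frac{130}{638591} + 2952984\right) = 967474 \cdot \frac{1885749005674}{638591} = \frac{1824413133515447476}{638591}$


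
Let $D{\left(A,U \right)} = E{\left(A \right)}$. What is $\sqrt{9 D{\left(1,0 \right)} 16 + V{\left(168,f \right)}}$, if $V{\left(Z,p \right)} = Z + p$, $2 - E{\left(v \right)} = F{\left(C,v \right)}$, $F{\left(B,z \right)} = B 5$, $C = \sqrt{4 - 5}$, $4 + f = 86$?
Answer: $\sqrt{538 - 720 i} \approx 26.803 - 13.431 i$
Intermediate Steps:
$f = 82$ ($f = -4 + 86 = 82$)
$C = i$ ($C = \sqrt{-1} = i \approx 1.0 i$)
$F{\left(B,z \right)} = 5 B$
$E{\left(v \right)} = 2 - 5 i$
$D{\left(A,U \right)} = 2 - 5 i$
$\sqrt{9 D{\left(1,0 \right)} 16 + V{\left(168,f \right)}} = \sqrt{9 \left(2 - 5 i\right) 16 + \left(168 + 82\right)} = \sqrt{\left(18 - 45 i\right) 16 + 250} = \sqrt{\left(288 - 720 i\right) + 250} = \sqrt{538 - 720 i}$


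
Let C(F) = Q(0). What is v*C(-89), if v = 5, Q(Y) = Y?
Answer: 0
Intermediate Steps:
C(F) = 0
v*C(-89) = 5*0 = 0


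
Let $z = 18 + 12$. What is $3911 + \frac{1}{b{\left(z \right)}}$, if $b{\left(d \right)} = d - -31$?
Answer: $\frac{238572}{61} \approx 3911.0$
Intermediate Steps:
$z = 30$
$b{\left(d \right)} = 31 + d$ ($b{\left(d \right)} = d + 31 = 31 + d$)
$3911 + \frac{1}{b{\left(z \right)}} = 3911 + \frac{1}{31 + 30} = 3911 + \frac{1}{61} = \frac{238572}{61}$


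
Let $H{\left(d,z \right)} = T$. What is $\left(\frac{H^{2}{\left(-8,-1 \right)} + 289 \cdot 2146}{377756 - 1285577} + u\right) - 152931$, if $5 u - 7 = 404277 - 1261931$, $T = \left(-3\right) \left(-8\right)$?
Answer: $- \frac{1472762927792}{4539105} \approx -3.2446 \cdot 10^{5}$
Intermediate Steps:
$T = 24$
$H{\left(d,z \right)} = 24$
$u = - \frac{857647}{5}$ ($u = \frac{7}{5} + \frac{404277 - 1261931}{5} = \frac{7}{5} + \frac{1}{5} \left(-857654\right) = \frac{7}{5} - \frac{857654}{5} = - \frac{857647}{5} \approx -1.7153 \cdot 10^{5}$)
$\left(\frac{H^{2}{\left(-8,-1 \right)} + 289 \cdot 2146}{377756 - 1285577} + u\right) - 152931 = \left(\frac{24^{2} + 289 \cdot 2146}{377756 - 1285577} - \frac{857647}{5}\right) - 152931 = \left(\frac{576 + 620194}{-907821} - \frac{857647}{5}\right) - 152931 = \left(620770 \left(- \frac{1}{907821}\right) - \frac{857647}{5}\right) - 152931 = \left(- \frac{620770}{907821} - \frac{857647}{5}\right) - 152931 = - \frac{778593061037}{4539105} - 152931 = - \frac{1472762927792}{4539105}$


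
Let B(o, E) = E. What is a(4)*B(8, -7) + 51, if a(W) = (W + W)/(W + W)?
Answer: 44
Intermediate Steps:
a(W) = 1 (a(W) = (2*W)/((2*W)) = (2*W)*(1/(2*W)) = 1)
a(4)*B(8, -7) + 51 = 1*(-7) + 51 = -7 + 51 = 44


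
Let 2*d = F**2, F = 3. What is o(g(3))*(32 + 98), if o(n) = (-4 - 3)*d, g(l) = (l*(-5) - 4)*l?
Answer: -4095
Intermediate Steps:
d = 9/2 (d = (1/2)*3**2 = (1/2)*9 = 9/2 ≈ 4.5000)
g(l) = l*(-4 - 5*l) (g(l) = (-5*l - 4)*l = (-4 - 5*l)*l = l*(-4 - 5*l))
o(n) = -63/2 (o(n) = (-4 - 3)*(9/2) = -7*9/2 = -63/2)
o(g(3))*(32 + 98) = -63*(32 + 98)/2 = -63/2*130 = -4095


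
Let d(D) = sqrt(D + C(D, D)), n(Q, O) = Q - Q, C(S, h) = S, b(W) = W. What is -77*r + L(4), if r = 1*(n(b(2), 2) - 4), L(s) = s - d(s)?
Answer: 312 - 2*sqrt(2) ≈ 309.17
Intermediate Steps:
n(Q, O) = 0
d(D) = sqrt(2)*sqrt(D) (d(D) = sqrt(D + D) = sqrt(2*D) = sqrt(2)*sqrt(D))
L(s) = s - sqrt(2)*sqrt(s)
r = -4 (r = 1*(0 - 4) = 1*(-4) = -4)
-77*r + L(4) = -77*(-4) + (4 - sqrt(2)*sqrt(4)) = 308 + (4 - 1*sqrt(2)*2) = 308 + (4 - 2*sqrt(2)) = 312 - 2*sqrt(2)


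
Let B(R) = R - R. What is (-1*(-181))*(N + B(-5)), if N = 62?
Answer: 11222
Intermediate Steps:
B(R) = 0
(-1*(-181))*(N + B(-5)) = (-1*(-181))*(62 + 0) = 181*62 = 11222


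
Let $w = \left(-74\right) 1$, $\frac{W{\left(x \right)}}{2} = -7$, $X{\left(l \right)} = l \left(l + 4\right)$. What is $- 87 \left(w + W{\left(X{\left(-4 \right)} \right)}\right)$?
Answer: $7656$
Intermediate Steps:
$X{\left(l \right)} = l \left(4 + l\right)$
$W{\left(x \right)} = -14$ ($W{\left(x \right)} = 2 \left(-7\right) = -14$)
$w = -74$
$- 87 \left(w + W{\left(X{\left(-4 \right)} \right)}\right) = - 87 \left(-74 - 14\right) = \left(-87\right) \left(-88\right) = 7656$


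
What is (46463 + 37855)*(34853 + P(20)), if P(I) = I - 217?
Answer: 2922124608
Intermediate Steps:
P(I) = -217 + I
(46463 + 37855)*(34853 + P(20)) = (46463 + 37855)*(34853 + (-217 + 20)) = 84318*(34853 - 197) = 84318*34656 = 2922124608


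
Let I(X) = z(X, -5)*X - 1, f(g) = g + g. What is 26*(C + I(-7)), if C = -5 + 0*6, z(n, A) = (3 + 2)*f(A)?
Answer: 8944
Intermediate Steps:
f(g) = 2*g
z(n, A) = 10*A (z(n, A) = (3 + 2)*(2*A) = 5*(2*A) = 10*A)
C = -5 (C = -5 + 0 = -5)
I(X) = -1 - 50*X (I(X) = (10*(-5))*X - 1 = -50*X - 1 = -1 - 50*X)
26*(C + I(-7)) = 26*(-5 + (-1 - 50*(-7))) = 26*(-5 + (-1 + 350)) = 26*(-5 + 349) = 26*344 = 8944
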